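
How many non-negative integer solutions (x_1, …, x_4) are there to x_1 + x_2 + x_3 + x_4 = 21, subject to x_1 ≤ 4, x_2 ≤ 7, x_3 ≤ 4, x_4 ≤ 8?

Without the upper bounds there are C(24,3) = 2024 ways to split 21 among 4 variables.
Subtract solutions that violate a single cap (substitute x_i' = x_i − (cap_i+1)): x_1 ≥ 5 gives C(19,3) = 969; x_2 ≥ 8 gives C(16,3) = 560; x_3 ≥ 5 gives C(19,3) = 969; x_4 ≥ 9 gives C(15,3) = 455. Together 2953.
Add back pairs where two caps are both exceeded: 165 + 364 + 120 + 165 + 35 + 120 = 969.
Subtract triples: 20 + 0 + 10 + 0 = 30.
By inclusion–exclusion the count is 2024 − 2953 + 969 − 30 = 10.

10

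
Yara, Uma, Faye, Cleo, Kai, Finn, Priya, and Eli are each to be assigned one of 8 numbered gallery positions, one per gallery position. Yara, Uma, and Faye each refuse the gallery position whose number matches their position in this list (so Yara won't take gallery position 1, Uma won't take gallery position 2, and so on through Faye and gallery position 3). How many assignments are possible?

27240

Let Aᵢ (for i ∈ {1, 2, 3}) be the placements that put person i in their forbidden gallery position. Any j of these fix j positions, leaving (8−j)! ways to fill the rest, and there are C(3,j) ways to pick which j.
By inclusion–exclusion, the number of valid placements is Σ_{j=0}^{3} (−1)^j C(3,j)·(8−j)!.
Computing: 40320 − 15120 + 2160 − 120 = 27240.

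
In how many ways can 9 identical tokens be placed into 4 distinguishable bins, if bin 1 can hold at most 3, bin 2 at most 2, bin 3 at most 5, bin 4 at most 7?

Without the upper bounds there are C(12,3) = 220 ways to split 9 among 4 bins.
Subtract solutions that violate a single cap (substitute x_i' = x_i − (cap_i+1)): x_1 ≥ 4 gives C(8,3) = 56; x_2 ≥ 3 gives C(9,3) = 84; x_3 ≥ 6 gives C(6,3) = 20; x_4 ≥ 8 gives C(4,3) = 4. Together 164.
Add back pairs where two caps are both exceeded: 10 + 0 + 0 + 1 + 0 + 0 = 11.
By inclusion–exclusion the count is 220 − 164 + 11 = 67.

67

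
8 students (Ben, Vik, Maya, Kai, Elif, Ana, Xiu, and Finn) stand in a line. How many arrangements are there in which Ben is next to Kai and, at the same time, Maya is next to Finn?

2880

Treat {Ben,Kai} as one block (2 orders) and {Maya,Finn} as another (2 orders).
That leaves 6 units to arrange: 2 × 2 × 6! = 4 × 720 = 2880.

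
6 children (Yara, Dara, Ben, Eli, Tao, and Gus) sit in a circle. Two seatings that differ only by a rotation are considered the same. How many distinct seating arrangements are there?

120

Fix one person's seat to break rotational symmetry; the remaining 5 people can be arranged in (5)! = 120 ways.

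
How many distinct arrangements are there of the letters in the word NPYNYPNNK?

3780

The 9 letters of NPYNYPNNK have repeats: N appearing 4 times, P appearing twice, and Y appearing twice.
The number of distinct arrangements is 9!/(4!·2!·2!) = 362880/96 = 3780.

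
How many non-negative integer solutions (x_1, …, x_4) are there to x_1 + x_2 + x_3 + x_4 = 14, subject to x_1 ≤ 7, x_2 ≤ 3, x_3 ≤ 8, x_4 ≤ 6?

Without the upper bounds there are C(17,3) = 680 ways to split 14 among 4 variables.
Subtract solutions that violate a single cap (substitute x_i' = x_i − (cap_i+1)): x_1 ≥ 8 gives C(9,3) = 84; x_2 ≥ 4 gives C(13,3) = 286; x_3 ≥ 9 gives C(8,3) = 56; x_4 ≥ 7 gives C(10,3) = 120. Together 546.
Add back pairs where two caps are both exceeded: 10 + 0 + 0 + 4 + 20 + 0 = 34.
By inclusion–exclusion the count is 680 − 546 + 34 = 168.

168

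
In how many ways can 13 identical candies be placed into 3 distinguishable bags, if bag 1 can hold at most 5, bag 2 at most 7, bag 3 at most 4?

By stars and bars, unrestricted non-negative solutions to x_1+…+x_3 = 13 number C(13+2,2) = 105.
Subtract solutions that violate a single cap (substitute x_i' = x_i − (cap_i+1)): x_1 ≥ 6 gives C(9,2) = 36; x_2 ≥ 8 gives C(7,2) = 21; x_3 ≥ 5 gives C(10,2) = 45. Together 102.
Add back pairs where two caps are both exceeded: 0 + 6 + 1 = 7.
By inclusion–exclusion the count is 105 − 102 + 7 = 10.

10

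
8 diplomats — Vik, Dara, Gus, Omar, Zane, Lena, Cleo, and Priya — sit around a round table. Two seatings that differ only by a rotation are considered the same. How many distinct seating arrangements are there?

Fix one person's seat to break rotational symmetry; the remaining 7 people can be arranged in (7)! = 5040 ways.

5040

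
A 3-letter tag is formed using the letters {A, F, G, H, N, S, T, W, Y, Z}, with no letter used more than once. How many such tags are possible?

With no repetition, fill the 3 letters in order: 10 choices, then 9, down to 8.
10 × 9 × 8 = 720.

720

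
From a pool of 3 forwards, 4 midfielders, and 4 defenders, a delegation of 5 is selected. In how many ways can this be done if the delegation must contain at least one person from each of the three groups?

364

Total 5-person selections from all 11: C(11,5) = 462.
Subtract selections that omit an entire group: no forwards → C(8,5) = 56; no midfielders → C(7,5) = 21; no defenders → C(7,5) = 21.
Add back selections omitting two groups (i.e. drawn from a single group): C(3,5) + C(4,5) + C(4,5) = 0.
By inclusion–exclusion: 462 − 98 + 0 = 364.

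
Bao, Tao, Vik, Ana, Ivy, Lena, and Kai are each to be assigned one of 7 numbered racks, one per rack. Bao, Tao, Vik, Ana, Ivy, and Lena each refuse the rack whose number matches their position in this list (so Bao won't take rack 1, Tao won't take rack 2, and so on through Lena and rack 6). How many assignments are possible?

Let Aᵢ (for 1 ≤ i ≤ 6) be the placements that put person i in their forbidden rack. Any j of these fix j positions, leaving (7−j)! ways to fill the rest, and there are C(6,j) ways to pick which j.
By inclusion–exclusion, the number of valid placements is Σ_{j=0}^{6} (−1)^j C(6,j)·(7−j)!.
Computing: 5040 − 4320 + 1800 − 480 + 90 − 12 + 1 = 2119.

2119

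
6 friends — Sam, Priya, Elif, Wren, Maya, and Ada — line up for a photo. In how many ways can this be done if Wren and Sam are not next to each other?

Of the 6! = 720 arrangements, those with Wren and Sam adjacent number 2 × 5! = 240 (treat the pair as a block with 2 internal orders).
So 720 − 240 = 480 arrangements keep them apart.

480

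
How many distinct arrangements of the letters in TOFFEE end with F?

60

Fix F in the last position and arrange the remaining 5 letters.
Those 5 letters have E appearing twice, giving (5)!/(2!) = 60.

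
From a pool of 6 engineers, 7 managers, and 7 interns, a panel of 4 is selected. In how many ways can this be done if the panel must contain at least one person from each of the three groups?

Total 4-person selections from all 20: C(20,4) = 4845.
Selections missing a whole group: no engineers → C(14,4) = 1001; no managers → C(13,4) = 715; no interns → C(13,4) = 715.
Add back selections omitting two groups (i.e. drawn from a single group): C(6,4) + C(7,4) + C(7,4) = 85.
By inclusion–exclusion: 4845 − 2431 + 85 = 2499.

2499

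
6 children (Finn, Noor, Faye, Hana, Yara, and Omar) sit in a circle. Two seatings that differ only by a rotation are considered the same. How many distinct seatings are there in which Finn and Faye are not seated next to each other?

All circular seatings of 6 people number (5)! = 120.
Seatings with Finn beside Faye: treat them as a block with 2 internal orders, giving 2 × (4)! = 48.
Subtracting, 120 − 48 = 72.

72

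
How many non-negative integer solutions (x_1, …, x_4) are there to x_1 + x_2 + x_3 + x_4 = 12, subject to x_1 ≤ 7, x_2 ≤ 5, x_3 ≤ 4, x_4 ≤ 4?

114

Ignoring the caps, the number of non-negative solutions to x_1+…+x_4 = 12 is C(15,3) = 455.
Subtract solutions that violate a single cap (substitute x_i' = x_i − (cap_i+1)): x_1 ≥ 8 gives C(7,3) = 35; x_2 ≥ 6 gives C(9,3) = 84; x_3 ≥ 5 gives C(10,3) = 120; x_4 ≥ 5 gives C(10,3) = 120. Together 359.
Add back pairs where two caps are both exceeded: 0 + 0 + 0 + 4 + 4 + 10 = 18.
By inclusion–exclusion the count is 455 − 359 + 18 = 114.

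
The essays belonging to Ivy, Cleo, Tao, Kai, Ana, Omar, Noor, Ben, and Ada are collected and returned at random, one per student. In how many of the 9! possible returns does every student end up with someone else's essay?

133496

This is the derangement count D_9: permutations of 9 items with no fixed point.
By inclusion–exclusion this is Σ_{j=0}^{9} (−1)^j C(9,j)·(9−j)!.
Computing: 362880 − 362880 + 181440 − 60480 + 15120 − 3024 + 504 − 72 + 9 − 1 = 133496.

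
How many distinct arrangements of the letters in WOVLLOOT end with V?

420

Fix V in the last position and arrange the remaining 7 letters.
Those 7 letters have L appearing twice and O appearing 3 times, giving (7)!/(3!·2!) = 420.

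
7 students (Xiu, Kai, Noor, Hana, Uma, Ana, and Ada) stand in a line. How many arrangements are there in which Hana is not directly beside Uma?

3600

Of the 7! = 5040 arrangements, those with Hana and Uma adjacent number 2 × 6! = 1440 (treat the pair as a block with 2 internal orders).
So 5040 − 1440 = 3600 arrangements keep them apart.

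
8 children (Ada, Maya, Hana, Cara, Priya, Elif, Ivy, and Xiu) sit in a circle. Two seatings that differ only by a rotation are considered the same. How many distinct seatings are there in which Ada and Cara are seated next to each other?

1440

Treat {Ada, Cara} as one unit (2 internal orders) and seat the resulting 7 units around the table: (6)! circular arrangements.
So 2 × (6)! = 2 × 720 = 1440.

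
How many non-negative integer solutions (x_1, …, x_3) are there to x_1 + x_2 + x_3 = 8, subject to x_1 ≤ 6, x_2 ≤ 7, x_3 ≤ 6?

38

Without the upper bounds there are C(10,2) = 45 ways to split 8 among 3 variables.
Subtract solutions that violate a single cap (substitute x_i' = x_i − (cap_i+1)): x_1 ≥ 7 gives C(3,2) = 3; x_2 ≥ 8 gives C(2,2) = 1; x_3 ≥ 7 gives C(3,2) = 3. Together 7.
No two caps can be exceeded simultaneously, so the pair terms are all 0.
By inclusion–exclusion the count is 45 − 7 + 0 = 38.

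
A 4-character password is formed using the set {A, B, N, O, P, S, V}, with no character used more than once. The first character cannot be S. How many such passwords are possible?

The first character has 7−1 = 6 choices (anything except S).
The remaining 3 characters are filled from the other 6 symbols without repetition: 6 × 5 × 4 = 120.
Total: 6 × 120 = 720.

720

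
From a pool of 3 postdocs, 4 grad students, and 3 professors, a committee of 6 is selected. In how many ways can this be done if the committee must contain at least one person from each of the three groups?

Unrestricted: C(10,6) = 210 ways to pick any 6 of the 10.
Subtract selections that omit an entire group: no postdocs → C(7,6) = 7; no grad students → C(6,6) = 1; no professors → C(7,6) = 7.
Add back selections omitting two groups (i.e. drawn from a single group): C(3,6) + C(4,6) + C(3,6) = 0.
By inclusion–exclusion: 210 − 15 + 0 = 195.

195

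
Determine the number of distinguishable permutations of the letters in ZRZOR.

The 5 letters of ZRZOR have repeats: R appearing twice and Z appearing twice.
Dividing 5! = 120 by 2!·2! = 4 for the repeated letters gives 30.

30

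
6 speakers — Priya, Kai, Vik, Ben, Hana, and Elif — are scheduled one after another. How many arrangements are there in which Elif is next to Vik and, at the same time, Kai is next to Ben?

Treat {Elif,Vik} as one block (2 orders) and {Kai,Ben} as another (2 orders).
That leaves 4 units to arrange: 2 × 2 × 4! = 4 × 24 = 96.

96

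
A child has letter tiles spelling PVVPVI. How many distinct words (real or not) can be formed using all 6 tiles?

60

Letter multiplicities in PVVPVI: I×1, P×2, V×3.
So there are 6! / (3!·2!) = 60 distinguishable arrangements.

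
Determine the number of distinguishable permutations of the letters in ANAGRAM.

The 7 letters of ANAGRAM have repeats: A appearing 3 times.
So there are 7! / (3!) = 840 distinguishable arrangements.

840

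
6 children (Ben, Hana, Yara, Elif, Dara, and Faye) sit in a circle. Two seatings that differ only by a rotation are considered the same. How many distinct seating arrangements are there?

120

Fix one person's seat to break rotational symmetry; the remaining 5 people can be arranged in (5)! = 120 ways.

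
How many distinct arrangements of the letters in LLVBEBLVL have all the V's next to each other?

840

Treat the 2 copies of V as a single block. The multiset to arrange is then {VV, B, B, E, L, L, L, L}, 8 items in all.
That gives (8)!/(4!·2!) = 840 arrangements.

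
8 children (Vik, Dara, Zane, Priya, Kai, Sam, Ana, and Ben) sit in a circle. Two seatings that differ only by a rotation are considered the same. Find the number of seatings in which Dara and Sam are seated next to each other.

Treat {Dara, Sam} as one unit (2 internal orders) and seat the resulting 7 units around the table: (6)! circular arrangements.
So 2 × (6)! = 2 × 720 = 1440.

1440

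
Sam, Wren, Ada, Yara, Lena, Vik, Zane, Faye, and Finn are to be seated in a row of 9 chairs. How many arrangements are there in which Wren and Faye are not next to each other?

282240

There are 9! = 362880 arrangements in all. If Wren and Faye are adjacent, merging them into one block gives 2·(8)! = 80640 arrangements.
So 362880 − 80640 = 282240 arrangements keep them apart.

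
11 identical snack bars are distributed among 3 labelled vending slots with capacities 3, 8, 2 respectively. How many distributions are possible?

6

Without the upper bounds there are C(13,2) = 78 ways to split 11 among 3 vending slots.
Subtract solutions that violate a single cap (substitute x_i' = x_i − (cap_i+1)): x_1 ≥ 4 gives C(9,2) = 36; x_2 ≥ 9 gives C(4,2) = 6; x_3 ≥ 3 gives C(10,2) = 45. Together 87.
Add back pairs where two caps are both exceeded: 0 + 15 + 0 = 15.
By inclusion–exclusion the count is 78 − 87 + 15 = 6.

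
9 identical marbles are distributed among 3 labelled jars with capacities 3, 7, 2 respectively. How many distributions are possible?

By stars and bars, unrestricted non-negative solutions to x_1+…+x_3 = 9 number C(9+2,2) = 55.
Subtract solutions that violate a single cap (substitute x_i' = x_i − (cap_i+1)): x_1 ≥ 4 gives C(7,2) = 21; x_2 ≥ 8 gives C(3,2) = 3; x_3 ≥ 3 gives C(8,2) = 28. Together 52.
Add back pairs where two caps are both exceeded: 0 + 6 + 0 = 6.
By inclusion–exclusion the count is 55 − 52 + 6 = 9.

9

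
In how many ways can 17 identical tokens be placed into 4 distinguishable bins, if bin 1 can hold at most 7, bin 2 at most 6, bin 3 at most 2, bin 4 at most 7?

46

Without the upper bounds there are C(20,3) = 1140 ways to split 17 among 4 bins.
Subtract solutions that violate a single cap (substitute x_i' = x_i − (cap_i+1)): x_1 ≥ 8 gives C(12,3) = 220; x_2 ≥ 7 gives C(13,3) = 286; x_3 ≥ 3 gives C(17,3) = 680; x_4 ≥ 8 gives C(12,3) = 220. Together 1406.
Add back pairs where two caps are both exceeded: 10 + 84 + 4 + 120 + 10 + 84 = 312.
By inclusion–exclusion the count is 1140 − 1406 + 312 = 46.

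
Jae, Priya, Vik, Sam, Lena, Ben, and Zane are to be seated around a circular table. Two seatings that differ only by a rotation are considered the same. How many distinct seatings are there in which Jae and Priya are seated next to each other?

Glue Jae and Priya into a block (2 internal orders). Seating 6 units around a circle gives (5)! arrangements.
So 2 × (5)! = 2 × 120 = 240.

240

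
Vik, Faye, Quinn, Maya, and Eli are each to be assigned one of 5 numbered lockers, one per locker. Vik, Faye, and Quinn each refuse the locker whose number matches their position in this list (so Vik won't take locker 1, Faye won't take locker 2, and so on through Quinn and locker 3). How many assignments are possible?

64

Let Aᵢ (for i ∈ {1, 2, 3}) be the placements that put person i in their forbidden locker. Any j of these fix j positions, leaving (5−j)! ways to fill the rest, and there are C(3,j) ways to pick which j.
By inclusion–exclusion, the number of valid placements is Σ_{j=0}^{3} (−1)^j C(3,j)·(5−j)!.
Computing: 120 − 72 + 18 − 2 = 64.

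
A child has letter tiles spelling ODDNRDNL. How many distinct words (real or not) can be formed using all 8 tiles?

3360

Letter multiplicities in ODDNRDNL: D×3, L×1, N×2, O×1, R×1.
Dividing 8! = 40320 by 3!·2! = 12 for the repeated letters gives 3360.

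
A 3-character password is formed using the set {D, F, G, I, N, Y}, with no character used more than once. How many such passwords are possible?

120

With no repetition, fill the 3 characters in order: 6 choices, then 5, down to 4.
That product is 6 × 5 × 4 = 120.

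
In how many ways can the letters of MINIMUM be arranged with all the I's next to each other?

Treat the 2 copies of I as a single block. The multiset to arrange is then {II, M, M, M, N, U}, 6 items in all.
That gives (6)!/(3!) = 120 arrangements.

120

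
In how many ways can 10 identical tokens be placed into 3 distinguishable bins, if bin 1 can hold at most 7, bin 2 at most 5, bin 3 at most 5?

Without the upper bounds there are C(12,2) = 66 ways to split 10 among 3 bins.
Subtract solutions that violate a single cap (substitute x_i' = x_i − (cap_i+1)): x_1 ≥ 8 gives C(4,2) = 6; x_2 ≥ 6 gives C(6,2) = 15; x_3 ≥ 6 gives C(6,2) = 15. Together 36.
No two caps can be exceeded simultaneously, so the pair terms are all 0.
By inclusion–exclusion the count is 66 − 36 + 0 = 30.

30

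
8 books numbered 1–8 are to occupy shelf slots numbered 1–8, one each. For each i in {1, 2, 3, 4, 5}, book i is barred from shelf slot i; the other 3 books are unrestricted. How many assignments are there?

21234

Let Aᵢ (for 1 ≤ i ≤ 5) be the placements that put book i in its forbidden shelf slot. Any j of these fix j positions, leaving (8−j)! ways to fill the rest, and there are C(5,j) ways to pick which j.
By inclusion–exclusion, the number of valid placements is Σ_{j=0}^{5} (−1)^j C(5,j)·(8−j)!.
Computing: 40320 − 25200 + 7200 − 1200 + 120 − 6 = 21234.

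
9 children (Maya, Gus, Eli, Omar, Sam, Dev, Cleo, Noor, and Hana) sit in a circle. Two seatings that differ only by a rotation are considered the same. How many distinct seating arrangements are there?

Fix one person's seat to break rotational symmetry; the remaining 8 people can be arranged in (8)! = 40320 ways.

40320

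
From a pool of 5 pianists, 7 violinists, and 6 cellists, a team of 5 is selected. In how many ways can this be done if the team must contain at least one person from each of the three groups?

Unrestricted: C(18,5) = 8568 ways to pick any 5 of the 18.
Subtract selections that omit an entire group: no pianists → C(13,5) = 1287; no violinists → C(11,5) = 462; no cellists → C(12,5) = 792.
Add back selections omitting two groups (i.e. drawn from a single group): C(5,5) + C(7,5) + C(6,5) = 28.
By inclusion–exclusion: 8568 − 2541 + 28 = 6055.

6055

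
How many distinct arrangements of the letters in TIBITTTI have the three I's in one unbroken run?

Treat the 3 copies of I as a single block. The multiset to arrange is then {III, B, T, T, T, T}, 6 items in all.
That gives (6)!/(4!) = 30 arrangements.

30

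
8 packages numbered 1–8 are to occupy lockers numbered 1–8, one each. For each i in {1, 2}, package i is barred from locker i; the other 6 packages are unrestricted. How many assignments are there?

30960

Let Aᵢ (for i ∈ {1, 2}) be the placements that put package i in its forbidden locker. Any j of these fix j positions, leaving (8−j)! ways to fill the rest, and there are C(2,j) ways to pick which j.
By inclusion–exclusion, the number of valid placements is Σ_{j=0}^{2} (−1)^j C(2,j)·(8−j)!.
Computing: 40320 − 10080 + 720 = 30960.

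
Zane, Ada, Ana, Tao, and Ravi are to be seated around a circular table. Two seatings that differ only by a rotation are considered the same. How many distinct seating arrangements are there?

24

Fix one person's seat to break rotational symmetry; the remaining 4 people can be arranged in (4)! = 24 ways.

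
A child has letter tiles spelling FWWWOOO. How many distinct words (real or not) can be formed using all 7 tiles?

140

FWWWOOO has 7 letters with O appearing 3 times and W appearing 3 times.
The number of distinct arrangements is 7!/(3!·3!) = 5040/36 = 140.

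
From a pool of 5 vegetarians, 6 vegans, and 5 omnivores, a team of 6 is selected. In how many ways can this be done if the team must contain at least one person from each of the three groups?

6875

Total 6-person selections from all 16: C(16,6) = 8008.
Selections missing a whole group: no vegetarians → C(11,6) = 462; no vegans → C(10,6) = 210; no omnivores → C(11,6) = 462.
Add back selections omitting two groups (i.e. drawn from a single group): C(5,6) + C(6,6) + C(5,6) = 1.
By inclusion–exclusion: 8008 − 1134 + 1 = 6875.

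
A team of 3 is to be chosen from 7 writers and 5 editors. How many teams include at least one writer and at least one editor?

With no constraint there are C(12,3) = 220 possible selections.
Subtract selections that omit an entire group: no writers → C(5,3) = 10; no editors → C(7,3) = 35.
Both groups omitted at once is impossible, so 220 − 45 = 175.

175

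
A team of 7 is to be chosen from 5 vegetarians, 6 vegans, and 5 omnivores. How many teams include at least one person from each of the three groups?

10660

Total 7-person selections from all 16: C(16,7) = 11440.
Subtract selections that omit an entire group: no vegetarians → C(11,7) = 330; no vegans → C(10,7) = 120; no omnivores → C(11,7) = 330.
Add back selections omitting two groups (i.e. drawn from a single group): C(5,7) + C(6,7) + C(5,7) = 0.
By inclusion–exclusion: 11440 − 780 + 0 = 10660.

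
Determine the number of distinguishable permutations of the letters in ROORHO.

ROORHO has 6 letters with O appearing 3 times and R appearing twice.
Dividing 6! = 720 by 3!·2! = 12 for the repeated letters gives 60.

60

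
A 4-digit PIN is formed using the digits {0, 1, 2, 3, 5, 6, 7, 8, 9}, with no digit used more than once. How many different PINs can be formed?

3024

With no repetition, fill the 4 digits in order: 9 choices, then 8, down to 6.
9 × 8 × 7 × 6 = 3024.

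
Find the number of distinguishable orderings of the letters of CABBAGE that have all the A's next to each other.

360

Treat the 2 copies of A as a single block. The multiset to arrange is then {AA, B, B, C, E, G}, 6 items in all.
That gives (6)!/(2!) = 360 arrangements.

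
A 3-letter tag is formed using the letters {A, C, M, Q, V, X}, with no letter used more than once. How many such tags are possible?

With no repetition, fill the 3 letters in order: 6 choices, then 5, down to 4.
6 × 5 × 4 = 120.

120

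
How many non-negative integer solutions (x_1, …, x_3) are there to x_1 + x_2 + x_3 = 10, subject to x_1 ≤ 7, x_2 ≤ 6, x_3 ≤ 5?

35

By stars and bars, unrestricted non-negative solutions to x_1+…+x_3 = 10 number C(10+2,2) = 66.
Subtract solutions that violate a single cap (substitute x_i' = x_i − (cap_i+1)): x_1 ≥ 8 gives C(4,2) = 6; x_2 ≥ 7 gives C(5,2) = 10; x_3 ≥ 6 gives C(6,2) = 15. Together 31.
No two caps can be exceeded simultaneously, so the pair terms are all 0.
By inclusion–exclusion the count is 66 − 31 + 0 = 35.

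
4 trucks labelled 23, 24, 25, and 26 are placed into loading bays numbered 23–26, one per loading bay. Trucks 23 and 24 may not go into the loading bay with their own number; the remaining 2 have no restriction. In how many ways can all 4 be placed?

Let Aᵢ (for i ∈ {23, 24}) be the placements that put truck i in its forbidden loading bay. Any j of these fix j positions, leaving (4−j)! ways to fill the rest, and there are C(2,j) ways to pick which j.
By inclusion–exclusion, the number of valid placements is Σ_{j=0}^{2} (−1)^j C(2,j)·(4−j)!.
Computing: 24 − 12 + 2 = 14.

14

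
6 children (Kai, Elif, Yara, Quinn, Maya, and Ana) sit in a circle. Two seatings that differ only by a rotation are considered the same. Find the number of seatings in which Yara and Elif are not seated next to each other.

72

Without the restriction there are (5)! = 120 seatings.
Those with Yara next to Elif: fuse the pair into one unit and seat 5 units around a circle — 2·(4)! = 48.
Subtracting, 120 − 48 = 72.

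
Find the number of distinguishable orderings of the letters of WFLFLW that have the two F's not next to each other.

60

There are 6!/(2!·2!·2!) = 90 arrangements of WFLFLW in total.
Arrangements with the F's together: treat FF as one letter, giving (5)!/(2!·2!) = 30.
Hence 90 − 30 = 60.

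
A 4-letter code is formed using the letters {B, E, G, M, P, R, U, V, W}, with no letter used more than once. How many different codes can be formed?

Choose and order 4 of the 9 symbols: the first letter has 9 options, the next 8, then 7, 6.
9 × 8 × 7 × 6 = 3024.

3024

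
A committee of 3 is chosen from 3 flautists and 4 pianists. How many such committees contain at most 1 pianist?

Split by how many pianists are chosen (0 through 1).
Sum: C(4,0)·C(3,3) + C(4,1)·C(3,2) = 1 + 12 = 13.

13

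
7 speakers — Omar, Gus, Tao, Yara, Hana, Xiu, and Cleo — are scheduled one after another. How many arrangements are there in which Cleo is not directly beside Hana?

Of the 7! = 5040 arrangements, those with Cleo and Hana adjacent number 2 × 6! = 1440 (treat the pair as a block with 2 internal orders).
Complementary counting: 5040 − 1440 = 3600.

3600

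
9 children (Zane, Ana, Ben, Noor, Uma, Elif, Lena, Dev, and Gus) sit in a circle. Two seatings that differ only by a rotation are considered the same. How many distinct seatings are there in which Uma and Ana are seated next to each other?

10080

Treat {Uma, Ana} as one unit (2 internal orders) and seat the resulting 8 units around the table: (7)! circular arrangements.
So 2 × (7)! = 2 × 5040 = 10080.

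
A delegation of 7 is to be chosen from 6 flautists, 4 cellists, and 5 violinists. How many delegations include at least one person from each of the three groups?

With no constraint there are C(15,7) = 6435 possible selections.
Subtract selections that omit an entire group: no flautists → C(9,7) = 36; no cellists → C(11,7) = 330; no violinists → C(10,7) = 120.
Add back selections omitting two groups (i.e. drawn from a single group): C(6,7) + C(4,7) + C(5,7) = 0.
By inclusion–exclusion: 6435 − 486 + 0 = 5949.

5949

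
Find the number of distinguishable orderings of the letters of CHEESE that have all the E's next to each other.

Treat the 3 copies of E as a single block. The multiset to arrange is then {EEE, C, H, S}, 4 items in all.
All 4 items are distinct, so there are (4)! = 24 arrangements.

24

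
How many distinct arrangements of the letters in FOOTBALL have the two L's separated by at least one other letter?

7560

Total arrangements of FOOTBALL: 8!/(2!·2!) = 10080.
If the two L's are adjacent, glue them into one block, leaving 7 items to arrange: (7)!/(2!) = 2520 ways.
Hence 10080 − 2520 = 7560.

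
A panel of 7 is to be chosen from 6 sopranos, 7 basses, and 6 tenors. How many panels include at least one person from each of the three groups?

Unrestricted: C(19,7) = 50388 ways to pick any 7 of the 19.
Subtract selections that omit an entire group: no sopranos → C(13,7) = 1716; no basses → C(12,7) = 792; no tenors → C(13,7) = 1716.
Add back selections omitting two groups (i.e. drawn from a single group): C(6,7) + C(7,7) + C(6,7) = 1.
By inclusion–exclusion: 50388 − 4224 + 1 = 46165.

46165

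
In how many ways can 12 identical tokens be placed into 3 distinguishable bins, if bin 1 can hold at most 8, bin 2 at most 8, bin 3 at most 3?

By stars and bars, unrestricted non-negative solutions to x_1+…+x_3 = 12 number C(12+2,2) = 91.
Subtract solutions that violate a single cap (substitute x_i' = x_i − (cap_i+1)): x_1 ≥ 9 gives C(5,2) = 10; x_2 ≥ 9 gives C(5,2) = 10; x_3 ≥ 4 gives C(10,2) = 45. Together 65.
No two caps can be exceeded simultaneously, so the pair terms are all 0.
By inclusion–exclusion the count is 91 − 65 + 0 = 26.

26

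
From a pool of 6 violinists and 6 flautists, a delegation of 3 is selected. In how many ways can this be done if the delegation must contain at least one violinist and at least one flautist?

180

Total 3-person selections from all 12: C(12,3) = 220.
Subtract selections that omit an entire group: no violinists → C(6,3) = 20; no flautists → C(6,3) = 20.
Both groups omitted at once is impossible, so 220 − 40 = 180.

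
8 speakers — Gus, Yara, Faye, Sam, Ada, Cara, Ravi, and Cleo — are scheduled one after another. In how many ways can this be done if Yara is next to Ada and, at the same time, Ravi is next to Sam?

2880

Treat {Yara,Ada} as one block (2 orders) and {Ravi,Sam} as another (2 orders).
That leaves 6 units to arrange: 2 × 2 × 6! = 4 × 720 = 2880.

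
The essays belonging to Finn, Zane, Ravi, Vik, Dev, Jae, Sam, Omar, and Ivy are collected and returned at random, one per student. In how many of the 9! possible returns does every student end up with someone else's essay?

Count assignments avoiding every fixed point. For any j of the 9 students fixed to their own essay, the other 9−j can be arranged in (9−j)! ways.
By inclusion–exclusion this is Σ_{j=0}^{9} (−1)^j C(9,j)·(9−j)!.
Computing: 362880 − 362880 + 181440 − 60480 + 15120 − 3024 + 504 − 72 + 9 − 1 = 133496.

133496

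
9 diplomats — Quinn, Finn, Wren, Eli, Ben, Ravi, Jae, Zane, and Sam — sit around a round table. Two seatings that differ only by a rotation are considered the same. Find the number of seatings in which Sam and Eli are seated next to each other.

10080

Glue Sam and Eli into a block (2 internal orders). Seating 8 units around a circle gives (7)! arrangements.
So 2 × (7)! = 2 × 5040 = 10080.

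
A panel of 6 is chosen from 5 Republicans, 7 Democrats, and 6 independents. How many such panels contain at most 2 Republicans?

15301

Split by how many Republicans are chosen (0 through 2).
Sum: C(5,0)·C(13,6) + C(5,1)·C(13,5) + C(5,2)·C(13,4) = 1716 + 6435 + 7150 = 15301.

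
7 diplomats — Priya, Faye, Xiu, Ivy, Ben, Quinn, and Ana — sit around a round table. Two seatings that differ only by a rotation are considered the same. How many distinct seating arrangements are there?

Fix one person's seat to break rotational symmetry; the remaining 6 people can be arranged in (6)! = 720 ways.

720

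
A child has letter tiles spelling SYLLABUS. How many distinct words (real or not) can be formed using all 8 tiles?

10080

SYLLABUS has 8 letters with L appearing twice and S appearing twice.
The number of distinct arrangements is 8!/(2!·2!) = 40320/4 = 10080.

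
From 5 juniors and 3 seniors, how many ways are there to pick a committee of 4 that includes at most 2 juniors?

35

Split by how many juniors are chosen (0 through 2).
Sum: C(5,0)·C(3,4) + C(5,1)·C(3,3) + C(5,2)·C(3,2) = 0 + 5 + 30 = 35.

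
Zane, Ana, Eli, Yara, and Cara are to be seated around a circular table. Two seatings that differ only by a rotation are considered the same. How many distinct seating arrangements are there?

24

Seat Zane anywhere (absorbing the rotational symmetry), then permute the other 4: (4)! = 24.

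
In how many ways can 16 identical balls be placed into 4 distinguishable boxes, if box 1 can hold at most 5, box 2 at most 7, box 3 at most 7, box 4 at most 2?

Ignoring the caps, the number of non-negative solutions to x_1+…+x_4 = 16 is C(19,3) = 969.
Subtract solutions that violate a single cap (substitute x_i' = x_i − (cap_i+1)): x_1 ≥ 6 gives C(13,3) = 286; x_2 ≥ 8 gives C(11,3) = 165; x_3 ≥ 8 gives C(11,3) = 165; x_4 ≥ 3 gives C(16,3) = 560. Together 1176.
Add back pairs where two caps are both exceeded: 10 + 10 + 120 + 1 + 56 + 56 = 253.
By inclusion–exclusion the count is 969 − 1176 + 253 = 46.

46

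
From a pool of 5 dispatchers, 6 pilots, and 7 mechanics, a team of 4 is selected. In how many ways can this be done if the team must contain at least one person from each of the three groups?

Total 4-person selections from all 18: C(18,4) = 3060.
Subtract selections that omit an entire group: no dispatchers → C(13,4) = 715; no pilots → C(12,4) = 495; no mechanics → C(11,4) = 330.
Add back selections omitting two groups (i.e. drawn from a single group): C(5,4) + C(6,4) + C(7,4) = 55.
By inclusion–exclusion: 3060 − 1540 + 55 = 1575.

1575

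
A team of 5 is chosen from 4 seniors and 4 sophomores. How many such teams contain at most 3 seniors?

52

Split by how many seniors are chosen (0 through 3).
Sum: C(4,0)·C(4,5) + C(4,1)·C(4,4) + C(4,2)·C(4,3) + C(4,3)·C(4,2) = 0 + 4 + 24 + 24 = 52.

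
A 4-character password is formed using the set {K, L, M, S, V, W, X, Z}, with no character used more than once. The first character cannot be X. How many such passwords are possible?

The first character has 8−1 = 7 choices (anything except X).
The remaining 3 characters are filled from the other 7 symbols without repetition: 7 × 6 × 5 = 210.
Total: 7 × 210 = 1470.

1470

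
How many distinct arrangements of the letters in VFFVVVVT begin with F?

42

Fix F in the first position and arrange the remaining 7 letters.
Those 7 letters have V appearing 5 times, giving (7)!/(5!) = 42.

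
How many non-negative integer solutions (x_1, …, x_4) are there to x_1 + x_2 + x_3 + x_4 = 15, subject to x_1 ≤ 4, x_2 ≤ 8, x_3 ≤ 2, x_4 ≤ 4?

Ignoring the caps, the number of non-negative solutions to x_1+…+x_4 = 15 is C(18,3) = 816.
Subtract solutions that violate a single cap (substitute x_i' = x_i − (cap_i+1)): x_1 ≥ 5 gives C(13,3) = 286; x_2 ≥ 9 gives C(9,3) = 84; x_3 ≥ 3 gives C(15,3) = 455; x_4 ≥ 5 gives C(13,3) = 286. Together 1111.
Add back pairs where two caps are both exceeded: 4 + 120 + 56 + 20 + 4 + 120 = 324.
Subtract triples: 0 + 0 + 10 + 0 = 10.
By inclusion–exclusion the count is 816 − 1111 + 324 − 10 = 19.

19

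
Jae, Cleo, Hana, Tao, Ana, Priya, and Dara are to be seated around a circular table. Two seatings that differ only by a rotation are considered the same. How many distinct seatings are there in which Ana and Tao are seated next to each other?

Glue Ana and Tao into a block (2 internal orders). Seating 6 units around a circle gives (5)! arrangements.
So 2 × (5)! = 2 × 120 = 240.

240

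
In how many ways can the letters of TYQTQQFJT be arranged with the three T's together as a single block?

Treat the 3 copies of T as a single block. The multiset to arrange is then {TTT, F, J, Q, Q, Q, Y}, 7 items in all.
That gives (7)!/(3!) = 840 arrangements.

840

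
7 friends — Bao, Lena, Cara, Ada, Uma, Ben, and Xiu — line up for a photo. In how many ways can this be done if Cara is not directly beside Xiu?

There are 7! = 5040 arrangements in all. If Cara and Xiu are adjacent, merging them into one block gives 2·(6)! = 1440 arrangements.
So 5040 − 1440 = 3600 arrangements keep them apart.

3600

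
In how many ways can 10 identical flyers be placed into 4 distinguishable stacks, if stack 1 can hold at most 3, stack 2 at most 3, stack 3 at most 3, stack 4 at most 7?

54

By stars and bars, unrestricted non-negative solutions to x_1+…+x_4 = 10 number C(10+3,3) = 286.
Subtract solutions that violate a single cap (substitute x_i' = x_i − (cap_i+1)): x_1 ≥ 4 gives C(9,3) = 84; x_2 ≥ 4 gives C(9,3) = 84; x_3 ≥ 4 gives C(9,3) = 84; x_4 ≥ 8 gives C(5,3) = 10. Together 262.
Add back pairs where two caps are both exceeded: 10 + 10 + 0 + 10 + 0 + 0 = 30.
By inclusion–exclusion the count is 286 − 262 + 30 = 54.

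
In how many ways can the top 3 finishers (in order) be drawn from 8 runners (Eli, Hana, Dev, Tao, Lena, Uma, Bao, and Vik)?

This is an ordered selection of 3 from 8: P(8,3).
That gives 8 × 7 × 6 = 336.

336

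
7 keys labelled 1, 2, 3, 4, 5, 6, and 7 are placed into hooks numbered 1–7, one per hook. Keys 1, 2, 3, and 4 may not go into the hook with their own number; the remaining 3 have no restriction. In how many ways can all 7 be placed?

Let Aᵢ (for 1 ≤ i ≤ 4) be the placements that put key i in its forbidden hook. Any j of these fix j positions, leaving (7−j)! ways to fill the rest, and there are C(4,j) ways to pick which j.
By inclusion–exclusion, the number of valid placements is Σ_{j=0}^{4} (−1)^j C(4,j)·(7−j)!.
Computing: 5040 − 2880 + 720 − 96 + 6 = 2790.

2790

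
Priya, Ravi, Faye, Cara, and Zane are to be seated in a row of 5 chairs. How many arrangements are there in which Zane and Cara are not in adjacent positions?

72

There are 5! = 120 arrangements in all. If Zane and Cara are adjacent, merging them into one block gives 2·(4)! = 48 arrangements.
So 120 − 48 = 72 arrangements keep them apart.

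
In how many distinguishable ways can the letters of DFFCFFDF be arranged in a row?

The 8 letters of DFFCFFDF have repeats: D appearing twice and F appearing 5 times.
Dividing 8! = 40320 by 5!·2! = 240 for the repeated letters gives 168.

168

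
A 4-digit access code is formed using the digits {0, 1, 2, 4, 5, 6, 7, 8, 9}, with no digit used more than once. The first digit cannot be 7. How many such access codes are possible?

2688

The first digit has 9−1 = 8 choices (anything except 7).
The remaining 3 digits are filled from the other 8 symbols without repetition: 8 × 7 × 6 = 336.
Total: 8 × 336 = 2688.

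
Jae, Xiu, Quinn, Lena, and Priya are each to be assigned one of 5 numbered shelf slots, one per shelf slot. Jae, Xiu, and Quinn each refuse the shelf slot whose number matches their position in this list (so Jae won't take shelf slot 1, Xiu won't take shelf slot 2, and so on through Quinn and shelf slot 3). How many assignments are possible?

Let Aᵢ (for i ∈ {1, 2, 3}) be the placements that put person i in their forbidden shelf slot. Any j of these fix j positions, leaving (5−j)! ways to fill the rest, and there are C(3,j) ways to pick which j.
By inclusion–exclusion, the number of valid placements is Σ_{j=0}^{3} (−1)^j C(3,j)·(5−j)!.
Computing: 120 − 72 + 18 − 2 = 64.

64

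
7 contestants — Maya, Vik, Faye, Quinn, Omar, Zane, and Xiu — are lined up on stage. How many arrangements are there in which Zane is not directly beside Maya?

Of the 7! = 5040 arrangements, those with Zane and Maya adjacent number 2 × 6! = 1440 (treat the pair as a block with 2 internal orders).
Complementary counting: 5040 − 1440 = 3600.

3600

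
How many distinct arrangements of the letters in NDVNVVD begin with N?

60

With the first slot taken by N, it remains to arrange the other 6 letters (DVNVVD).
Those 6 letters have D appearing twice and V appearing 3 times, giving (6)!/(3!·2!) = 60.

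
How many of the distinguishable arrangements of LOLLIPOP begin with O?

Fix O in the first position and arrange the remaining 7 letters.
Those 7 letters have L appearing 3 times and P appearing twice, giving (7)!/(3!·2!) = 420.

420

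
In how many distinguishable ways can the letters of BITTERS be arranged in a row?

2520

Letter multiplicities in BITTERS: B×1, E×1, I×1, R×1, S×1, T×2.
The number of distinct arrangements is 7!/(2!) = 5040/2 = 2520.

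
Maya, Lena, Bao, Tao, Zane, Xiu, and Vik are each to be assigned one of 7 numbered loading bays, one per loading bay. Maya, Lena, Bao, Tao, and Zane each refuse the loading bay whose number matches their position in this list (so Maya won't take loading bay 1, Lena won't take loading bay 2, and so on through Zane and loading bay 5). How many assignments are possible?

Let Aᵢ (for 1 ≤ i ≤ 5) be the placements that put person i in their forbidden loading bay. Any j of these fix j positions, leaving (7−j)! ways to fill the rest, and there are C(5,j) ways to pick which j.
By inclusion–exclusion, the number of valid placements is Σ_{j=0}^{5} (−1)^j C(5,j)·(7−j)!.
Computing: 5040 − 3600 + 1200 − 240 + 30 − 2 = 2428.

2428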